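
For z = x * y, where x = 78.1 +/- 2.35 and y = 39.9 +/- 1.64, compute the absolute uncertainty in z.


For a product z = x*y, the relative uncertainty is:
uz/z = sqrt((ux/x)^2 + (uy/y)^2)
Relative uncertainties: ux/x = 2.35/78.1 = 0.03009
uy/y = 1.64/39.9 = 0.041103
z = 78.1 * 39.9 = 3116.2
uz = 3116.2 * sqrt(0.03009^2 + 0.041103^2) = 158.737

158.737


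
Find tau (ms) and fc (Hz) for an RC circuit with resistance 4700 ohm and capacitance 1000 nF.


Time constant: tau = R * C.
tau = 4700 * 1.00e-06 = 0.0047 s
tau = 4.7 ms
Cutoff frequency: fc = 1 / (2*pi*R*C).
fc = 1 / (2*pi*0.0047) = 33.86 Hz

tau = 4.7 ms, fc = 33.86 Hz


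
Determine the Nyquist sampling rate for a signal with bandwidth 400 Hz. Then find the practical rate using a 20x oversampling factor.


By Nyquist theorem, fs_min = 2 * fmax.
fs_min = 2 * 400 = 800 Hz
Practical rate = 20 * fs_min = 20 * 800 = 16000 Hz

fs_min = 800 Hz, fs_practical = 16000 Hz


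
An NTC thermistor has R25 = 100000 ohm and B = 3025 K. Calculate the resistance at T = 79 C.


NTC thermistor equation: Rt = R25 * exp(B * (1/T - 1/T25)).
T in Kelvin: 352.15 K, T25 = 298.15 K
1/T - 1/T25 = 1/352.15 - 1/298.15 = -0.00051432
B * (1/T - 1/T25) = 3025 * -0.00051432 = -1.5558
Rt = 100000 * exp(-1.5558) = 21101.8 ohm

21101.8 ohm


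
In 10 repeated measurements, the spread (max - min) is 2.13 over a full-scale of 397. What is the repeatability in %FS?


Repeatability = (spread / full scale) * 100%.
R = (2.13 / 397) * 100
R = 0.537 %FS

0.537 %FS


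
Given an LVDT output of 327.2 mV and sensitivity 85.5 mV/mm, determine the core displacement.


Displacement = Vout / sensitivity.
d = 327.2 / 85.5
d = 3.827 mm

3.827 mm


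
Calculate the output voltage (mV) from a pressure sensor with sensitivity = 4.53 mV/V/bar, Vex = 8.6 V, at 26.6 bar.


Output = sensitivity * Vex * P.
Vout = 4.53 * 8.6 * 26.6
Vout = 38.958 * 26.6
Vout = 1036.28 mV

1036.28 mV


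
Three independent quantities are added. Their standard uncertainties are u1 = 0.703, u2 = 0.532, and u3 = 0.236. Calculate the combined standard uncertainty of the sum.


For a sum of independent quantities, uc = sqrt(u1^2 + u2^2 + u3^2).
uc = sqrt(0.703^2 + 0.532^2 + 0.236^2)
uc = sqrt(0.494209 + 0.283024 + 0.055696)
uc = 0.9126

0.9126


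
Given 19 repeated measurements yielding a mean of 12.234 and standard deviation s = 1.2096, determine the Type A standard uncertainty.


The standard uncertainty for Type A evaluation is u = s / sqrt(n).
u = 1.2096 / sqrt(19)
u = 1.2096 / 4.3589
u = 0.2775

0.2775


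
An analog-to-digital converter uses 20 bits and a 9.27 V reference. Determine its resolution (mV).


The resolution (LSB) of an ADC is Vref / 2^n.
LSB = 9.27 / 2^20
LSB = 9.27 / 1048576
LSB = 8.84e-06 V = 0.00884056 mV

0.00884056 mV


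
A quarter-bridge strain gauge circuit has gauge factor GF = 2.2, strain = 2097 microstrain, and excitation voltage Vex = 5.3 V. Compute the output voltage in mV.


Quarter bridge output: Vout = (GF * epsilon * Vex) / 4.
Vout = (2.2 * 2097e-6 * 5.3) / 4
Vout = 0.02445102 / 4 V
Vout = 0.00611276 V = 6.1128 mV

6.1128 mV


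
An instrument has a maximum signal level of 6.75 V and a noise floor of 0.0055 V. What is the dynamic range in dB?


Dynamic range = 20 * log10(Vmax / Vnoise).
DR = 20 * log10(6.75 / 0.0055)
DR = 20 * log10(1227.27)
DR = 61.78 dB

61.78 dB


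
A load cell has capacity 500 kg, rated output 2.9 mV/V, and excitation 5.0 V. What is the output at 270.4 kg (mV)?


Vout = rated_output * Vex * (load / capacity).
Vout = 2.9 * 5.0 * (270.4 / 500)
Vout = 2.9 * 5.0 * 0.5408
Vout = 7.842 mV

7.842 mV


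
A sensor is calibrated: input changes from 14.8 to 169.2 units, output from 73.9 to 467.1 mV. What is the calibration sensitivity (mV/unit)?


Sensitivity = (y2 - y1) / (x2 - x1).
S = (467.1 - 73.9) / (169.2 - 14.8)
S = 393.2 / 154.4
S = 2.5466 mV/unit

2.5466 mV/unit


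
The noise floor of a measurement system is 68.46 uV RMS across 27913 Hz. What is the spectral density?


Noise spectral density = Vrms / sqrt(BW).
NSD = 68.46 / sqrt(27913)
NSD = 68.46 / 167.0718
NSD = 0.4098 uV/sqrt(Hz)

0.4098 uV/sqrt(Hz)


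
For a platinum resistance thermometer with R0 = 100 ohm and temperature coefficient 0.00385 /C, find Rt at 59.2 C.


The RTD equation: Rt = R0 * (1 + alpha * T).
Rt = 100 * (1 + 0.00385 * 59.2)
Rt = 100 * (1 + 0.22792)
Rt = 100 * 1.22792
Rt = 122.792 ohm

122.792 ohm


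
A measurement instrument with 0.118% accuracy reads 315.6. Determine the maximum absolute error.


Absolute error = (accuracy% / 100) * reading.
Error = (0.118 / 100) * 315.6
Error = 0.00118 * 315.6
Error = 0.3724

0.3724


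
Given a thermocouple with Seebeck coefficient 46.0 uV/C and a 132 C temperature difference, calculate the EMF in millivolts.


The thermocouple output V = sensitivity * dT.
V = 46.0 uV/C * 132 C
V = 6072.0 uV
V = 6.072 mV

6.072 mV


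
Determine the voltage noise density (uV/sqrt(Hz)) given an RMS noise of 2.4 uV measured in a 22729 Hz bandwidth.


Noise spectral density = Vrms / sqrt(BW).
NSD = 2.4 / sqrt(22729)
NSD = 2.4 / 150.7614
NSD = 0.0159 uV/sqrt(Hz)

0.0159 uV/sqrt(Hz)


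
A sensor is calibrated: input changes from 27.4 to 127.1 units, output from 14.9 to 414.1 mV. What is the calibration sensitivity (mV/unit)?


Sensitivity = (y2 - y1) / (x2 - x1).
S = (414.1 - 14.9) / (127.1 - 27.4)
S = 399.2 / 99.7
S = 4.004 mV/unit

4.004 mV/unit


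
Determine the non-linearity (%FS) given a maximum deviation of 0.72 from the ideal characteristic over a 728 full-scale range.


Linearity error = (max deviation / full scale) * 100%.
Linearity = (0.72 / 728) * 100
Linearity = 0.099 %FS

0.099 %FS


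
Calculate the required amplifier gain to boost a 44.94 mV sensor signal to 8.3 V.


Gain = Vout / Vin (converting to same units).
G = 8.3 V / 44.94 mV
G = 8300.0 mV / 44.94 mV
G = 184.69

184.69


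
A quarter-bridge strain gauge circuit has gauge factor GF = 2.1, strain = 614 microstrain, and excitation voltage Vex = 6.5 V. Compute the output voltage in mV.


Quarter bridge output: Vout = (GF * epsilon * Vex) / 4.
Vout = (2.1 * 614e-6 * 6.5) / 4
Vout = 0.0083811 / 4 V
Vout = 0.00209528 V = 2.0953 mV

2.0953 mV


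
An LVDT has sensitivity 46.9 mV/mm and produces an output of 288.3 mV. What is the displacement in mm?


Displacement = Vout / sensitivity.
d = 288.3 / 46.9
d = 6.147 mm

6.147 mm


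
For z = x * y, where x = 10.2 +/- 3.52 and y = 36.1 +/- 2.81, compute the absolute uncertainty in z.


For a product z = x*y, the relative uncertainty is:
uz/z = sqrt((ux/x)^2 + (uy/y)^2)
Relative uncertainties: ux/x = 3.52/10.2 = 0.345098
uy/y = 2.81/36.1 = 0.077839
z = 10.2 * 36.1 = 368.2
uz = 368.2 * sqrt(0.345098^2 + 0.077839^2) = 130.264

130.264


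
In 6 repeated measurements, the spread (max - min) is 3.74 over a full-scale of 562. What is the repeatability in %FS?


Repeatability = (spread / full scale) * 100%.
R = (3.74 / 562) * 100
R = 0.665 %FS

0.665 %FS


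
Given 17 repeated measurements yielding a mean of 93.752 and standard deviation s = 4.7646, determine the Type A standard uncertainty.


The standard uncertainty for Type A evaluation is u = s / sqrt(n).
u = 4.7646 / sqrt(17)
u = 4.7646 / 4.1231
u = 1.1556

1.1556


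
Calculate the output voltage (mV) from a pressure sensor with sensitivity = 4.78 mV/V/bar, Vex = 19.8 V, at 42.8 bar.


Output = sensitivity * Vex * P.
Vout = 4.78 * 19.8 * 42.8
Vout = 94.644 * 42.8
Vout = 4050.76 mV

4050.76 mV


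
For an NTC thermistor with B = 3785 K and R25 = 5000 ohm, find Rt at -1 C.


NTC thermistor equation: Rt = R25 * exp(B * (1/T - 1/T25)).
T in Kelvin: 272.15 K, T25 = 298.15 K
1/T - 1/T25 = 1/272.15 - 1/298.15 = 0.00032043
B * (1/T - 1/T25) = 3785 * 0.00032043 = 1.2128
Rt = 5000 * exp(1.2128) = 16814.8 ohm

16814.8 ohm


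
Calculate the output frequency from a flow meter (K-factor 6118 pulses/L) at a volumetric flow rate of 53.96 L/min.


Frequency = K * Q / 60 (converting L/min to L/s).
f = 6118 * 53.96 / 60
f = 330127.28 / 60
f = 5502.12 Hz

5502.12 Hz


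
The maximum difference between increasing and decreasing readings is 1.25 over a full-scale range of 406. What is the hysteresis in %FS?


Hysteresis = (max difference / full scale) * 100%.
H = (1.25 / 406) * 100
H = 0.308 %FS

0.308 %FS


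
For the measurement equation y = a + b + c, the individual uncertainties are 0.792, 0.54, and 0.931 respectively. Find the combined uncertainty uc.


For a sum of independent quantities, uc = sqrt(u1^2 + u2^2 + u3^2).
uc = sqrt(0.792^2 + 0.54^2 + 0.931^2)
uc = sqrt(0.627264 + 0.2916 + 0.866761)
uc = 1.3363

1.3363


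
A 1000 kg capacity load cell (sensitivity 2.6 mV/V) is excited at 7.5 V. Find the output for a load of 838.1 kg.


Vout = rated_output * Vex * (load / capacity).
Vout = 2.6 * 7.5 * (838.1 / 1000)
Vout = 2.6 * 7.5 * 0.8381
Vout = 16.343 mV

16.343 mV


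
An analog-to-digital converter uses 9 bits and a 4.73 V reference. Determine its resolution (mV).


The resolution (LSB) of an ADC is Vref / 2^n.
LSB = 4.73 / 2^9
LSB = 4.73 / 512
LSB = 0.00923828 V = 9.23828125 mV

9.23828125 mV


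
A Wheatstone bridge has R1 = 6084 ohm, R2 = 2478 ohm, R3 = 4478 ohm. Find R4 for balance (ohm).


At balance: R1*R4 = R2*R3, so R4 = R2*R3/R1.
R4 = 2478 * 4478 / 6084
R4 = 11096484 / 6084
R4 = 1823.88 ohm

1823.88 ohm


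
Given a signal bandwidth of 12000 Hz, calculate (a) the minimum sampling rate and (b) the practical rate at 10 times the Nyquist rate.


By Nyquist theorem, fs_min = 2 * fmax.
fs_min = 2 * 12000 = 24000 Hz
Practical rate = 10 * fs_min = 10 * 24000 = 240000 Hz

fs_min = 24000 Hz, fs_practical = 240000 Hz


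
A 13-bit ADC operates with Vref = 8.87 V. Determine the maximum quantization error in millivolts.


The maximum quantization error is +/- LSB/2.
LSB = Vref / 2^n = 8.87 / 8192 = 0.00108276 V
Max error = LSB / 2 = 0.00108276 / 2 = 0.00054138 V
Max error = 0.5414 mV

0.5414 mV


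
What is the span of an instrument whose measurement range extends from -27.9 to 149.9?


Span = upper range - lower range.
Span = 149.9 - (-27.9)
Span = 177.8

177.8


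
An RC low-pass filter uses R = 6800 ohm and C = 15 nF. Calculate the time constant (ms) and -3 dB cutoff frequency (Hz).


Time constant: tau = R * C.
tau = 6800 * 1.50e-08 = 0.000102 s
tau = 0.102 ms
Cutoff frequency: fc = 1 / (2*pi*R*C).
fc = 1 / (2*pi*0.000102) = 1560.34 Hz

tau = 0.102 ms, fc = 1560.34 Hz


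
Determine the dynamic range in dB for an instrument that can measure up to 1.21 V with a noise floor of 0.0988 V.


Dynamic range = 20 * log10(Vmax / Vnoise).
DR = 20 * log10(1.21 / 0.0988)
DR = 20 * log10(12.25)
DR = 21.76 dB

21.76 dB


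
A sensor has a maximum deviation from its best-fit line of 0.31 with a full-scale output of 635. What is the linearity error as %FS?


Linearity error = (max deviation / full scale) * 100%.
Linearity = (0.31 / 635) * 100
Linearity = 0.049 %FS

0.049 %FS


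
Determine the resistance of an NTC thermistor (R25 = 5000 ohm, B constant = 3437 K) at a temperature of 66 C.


NTC thermistor equation: Rt = R25 * exp(B * (1/T - 1/T25)).
T in Kelvin: 339.15 K, T25 = 298.15 K
1/T - 1/T25 = 1/339.15 - 1/298.15 = -0.00040547
B * (1/T - 1/T25) = 3437 * -0.00040547 = -1.3936
Rt = 5000 * exp(-1.3936) = 1240.9 ohm

1240.9 ohm


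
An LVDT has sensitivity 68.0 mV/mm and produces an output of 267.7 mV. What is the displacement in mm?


Displacement = Vout / sensitivity.
d = 267.7 / 68.0
d = 3.937 mm

3.937 mm


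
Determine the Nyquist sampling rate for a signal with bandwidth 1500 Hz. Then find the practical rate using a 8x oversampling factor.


By Nyquist theorem, fs_min = 2 * fmax.
fs_min = 2 * 1500 = 3000 Hz
Practical rate = 8 * fs_min = 8 * 3000 = 24000 Hz

fs_min = 3000 Hz, fs_practical = 24000 Hz


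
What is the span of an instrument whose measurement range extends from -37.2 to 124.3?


Span = upper range - lower range.
Span = 124.3 - (-37.2)
Span = 161.5

161.5


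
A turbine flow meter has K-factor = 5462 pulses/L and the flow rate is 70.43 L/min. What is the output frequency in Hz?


Frequency = K * Q / 60 (converting L/min to L/s).
f = 5462 * 70.43 / 60
f = 384688.66 / 60
f = 6411.48 Hz

6411.48 Hz


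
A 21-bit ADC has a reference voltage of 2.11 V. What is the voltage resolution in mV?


The resolution (LSB) of an ADC is Vref / 2^n.
LSB = 2.11 / 2^21
LSB = 2.11 / 2097152
LSB = 1.01e-06 V = 0.00100613 mV

0.00100613 mV


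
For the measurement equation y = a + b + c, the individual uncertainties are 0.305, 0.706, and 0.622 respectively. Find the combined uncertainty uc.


For a sum of independent quantities, uc = sqrt(u1^2 + u2^2 + u3^2).
uc = sqrt(0.305^2 + 0.706^2 + 0.622^2)
uc = sqrt(0.093025 + 0.498436 + 0.386884)
uc = 0.9891

0.9891


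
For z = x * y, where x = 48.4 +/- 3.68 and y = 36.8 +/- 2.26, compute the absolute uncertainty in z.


For a product z = x*y, the relative uncertainty is:
uz/z = sqrt((ux/x)^2 + (uy/y)^2)
Relative uncertainties: ux/x = 3.68/48.4 = 0.076033
uy/y = 2.26/36.8 = 0.061413
z = 48.4 * 36.8 = 1781.1
uz = 1781.1 * sqrt(0.076033^2 + 0.061413^2) = 174.082

174.082


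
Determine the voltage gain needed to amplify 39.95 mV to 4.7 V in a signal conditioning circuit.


Gain = Vout / Vin (converting to same units).
G = 4.7 V / 39.95 mV
G = 4700.0 mV / 39.95 mV
G = 117.65

117.65


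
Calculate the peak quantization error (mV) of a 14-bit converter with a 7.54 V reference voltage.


The maximum quantization error is +/- LSB/2.
LSB = Vref / 2^n = 7.54 / 16384 = 0.00046021 V
Max error = LSB / 2 = 0.00046021 / 2 = 0.0002301 V
Max error = 0.2301 mV

0.2301 mV


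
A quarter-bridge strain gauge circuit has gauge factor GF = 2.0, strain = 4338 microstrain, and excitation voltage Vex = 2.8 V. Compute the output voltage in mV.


Quarter bridge output: Vout = (GF * epsilon * Vex) / 4.
Vout = (2.0 * 4338e-6 * 2.8) / 4
Vout = 0.0242928 / 4 V
Vout = 0.0060732 V = 6.0732 mV

6.0732 mV


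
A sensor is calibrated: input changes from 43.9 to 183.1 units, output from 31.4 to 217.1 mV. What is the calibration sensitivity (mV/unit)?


Sensitivity = (y2 - y1) / (x2 - x1).
S = (217.1 - 31.4) / (183.1 - 43.9)
S = 185.7 / 139.2
S = 1.3341 mV/unit

1.3341 mV/unit


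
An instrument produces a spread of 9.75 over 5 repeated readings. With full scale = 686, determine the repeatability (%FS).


Repeatability = (spread / full scale) * 100%.
R = (9.75 / 686) * 100
R = 1.421 %FS

1.421 %FS


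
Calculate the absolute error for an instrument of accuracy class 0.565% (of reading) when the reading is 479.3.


Absolute error = (accuracy% / 100) * reading.
Error = (0.565 / 100) * 479.3
Error = 0.00565 * 479.3
Error = 2.708

2.708


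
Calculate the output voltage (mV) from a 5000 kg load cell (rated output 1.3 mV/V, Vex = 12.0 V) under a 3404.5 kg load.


Vout = rated_output * Vex * (load / capacity).
Vout = 1.3 * 12.0 * (3404.5 / 5000)
Vout = 1.3 * 12.0 * 0.6809
Vout = 10.622 mV

10.622 mV


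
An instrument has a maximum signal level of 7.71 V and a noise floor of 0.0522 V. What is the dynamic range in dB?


Dynamic range = 20 * log10(Vmax / Vnoise).
DR = 20 * log10(7.71 / 0.0522)
DR = 20 * log10(147.7)
DR = 43.39 dB

43.39 dB


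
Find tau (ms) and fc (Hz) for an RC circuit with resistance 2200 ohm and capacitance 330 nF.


Time constant: tau = R * C.
tau = 2200 * 3.30e-07 = 0.000726 s
tau = 0.726 ms
Cutoff frequency: fc = 1 / (2*pi*R*C).
fc = 1 / (2*pi*0.000726) = 219.22 Hz

tau = 0.726 ms, fc = 219.22 Hz


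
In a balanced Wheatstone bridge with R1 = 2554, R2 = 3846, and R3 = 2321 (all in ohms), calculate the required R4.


At balance: R1*R4 = R2*R3, so R4 = R2*R3/R1.
R4 = 3846 * 2321 / 2554
R4 = 8926566 / 2554
R4 = 3495.13 ohm

3495.13 ohm


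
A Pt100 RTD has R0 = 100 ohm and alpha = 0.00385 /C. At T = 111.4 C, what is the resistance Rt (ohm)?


The RTD equation: Rt = R0 * (1 + alpha * T).
Rt = 100 * (1 + 0.00385 * 111.4)
Rt = 100 * (1 + 0.42889)
Rt = 100 * 1.42889
Rt = 142.889 ohm

142.889 ohm


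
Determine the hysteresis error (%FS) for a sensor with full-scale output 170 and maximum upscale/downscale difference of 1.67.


Hysteresis = (max difference / full scale) * 100%.
H = (1.67 / 170) * 100
H = 0.982 %FS

0.982 %FS


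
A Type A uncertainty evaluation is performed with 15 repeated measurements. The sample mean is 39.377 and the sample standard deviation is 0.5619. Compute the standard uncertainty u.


The standard uncertainty for Type A evaluation is u = s / sqrt(n).
u = 0.5619 / sqrt(15)
u = 0.5619 / 3.873
u = 0.1451

0.1451


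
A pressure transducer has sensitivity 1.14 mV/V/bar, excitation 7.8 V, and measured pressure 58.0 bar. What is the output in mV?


Output = sensitivity * Vex * P.
Vout = 1.14 * 7.8 * 58.0
Vout = 8.892 * 58.0
Vout = 515.74 mV

515.74 mV


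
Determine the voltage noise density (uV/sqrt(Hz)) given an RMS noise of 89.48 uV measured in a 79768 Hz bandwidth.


Noise spectral density = Vrms / sqrt(BW).
NSD = 89.48 / sqrt(79768)
NSD = 89.48 / 282.4323
NSD = 0.3168 uV/sqrt(Hz)

0.3168 uV/sqrt(Hz)


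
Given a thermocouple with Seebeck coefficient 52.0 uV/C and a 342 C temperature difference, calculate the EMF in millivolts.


The thermocouple output V = sensitivity * dT.
V = 52.0 uV/C * 342 C
V = 17784.0 uV
V = 17.784 mV

17.784 mV


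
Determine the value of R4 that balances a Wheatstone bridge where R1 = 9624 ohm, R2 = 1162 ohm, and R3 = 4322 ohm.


At balance: R1*R4 = R2*R3, so R4 = R2*R3/R1.
R4 = 1162 * 4322 / 9624
R4 = 5022164 / 9624
R4 = 521.84 ohm

521.84 ohm


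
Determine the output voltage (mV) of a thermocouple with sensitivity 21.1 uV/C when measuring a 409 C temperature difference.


The thermocouple output V = sensitivity * dT.
V = 21.1 uV/C * 409 C
V = 8629.9 uV
V = 8.63 mV

8.63 mV


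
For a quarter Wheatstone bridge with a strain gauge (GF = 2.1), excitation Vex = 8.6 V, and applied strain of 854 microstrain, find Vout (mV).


Quarter bridge output: Vout = (GF * epsilon * Vex) / 4.
Vout = (2.1 * 854e-6 * 8.6) / 4
Vout = 0.01542324 / 4 V
Vout = 0.00385581 V = 3.8558 mV

3.8558 mV


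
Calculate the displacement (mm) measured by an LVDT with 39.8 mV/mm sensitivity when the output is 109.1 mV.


Displacement = Vout / sensitivity.
d = 109.1 / 39.8
d = 2.741 mm

2.741 mm


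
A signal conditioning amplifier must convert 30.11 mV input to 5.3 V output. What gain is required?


Gain = Vout / Vin (converting to same units).
G = 5.3 V / 30.11 mV
G = 5300.0 mV / 30.11 mV
G = 176.02

176.02


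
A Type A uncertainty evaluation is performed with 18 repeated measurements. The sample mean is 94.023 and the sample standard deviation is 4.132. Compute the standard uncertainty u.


The standard uncertainty for Type A evaluation is u = s / sqrt(n).
u = 4.132 / sqrt(18)
u = 4.132 / 4.2426
u = 0.9739

0.9739


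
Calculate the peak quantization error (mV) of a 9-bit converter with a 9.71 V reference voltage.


The maximum quantization error is +/- LSB/2.
LSB = Vref / 2^n = 9.71 / 512 = 0.01896484 V
Max error = LSB / 2 = 0.01896484 / 2 = 0.00948242 V
Max error = 9.4824 mV

9.4824 mV


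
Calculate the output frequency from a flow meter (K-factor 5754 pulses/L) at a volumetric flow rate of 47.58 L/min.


Frequency = K * Q / 60 (converting L/min to L/s).
f = 5754 * 47.58 / 60
f = 273775.32 / 60
f = 4562.92 Hz

4562.92 Hz


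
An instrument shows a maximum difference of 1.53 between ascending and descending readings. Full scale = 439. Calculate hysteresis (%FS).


Hysteresis = (max difference / full scale) * 100%.
H = (1.53 / 439) * 100
H = 0.349 %FS

0.349 %FS


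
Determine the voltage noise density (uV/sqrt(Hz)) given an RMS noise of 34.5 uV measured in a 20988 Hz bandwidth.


Noise spectral density = Vrms / sqrt(BW).
NSD = 34.5 / sqrt(20988)
NSD = 34.5 / 144.8724
NSD = 0.2381 uV/sqrt(Hz)

0.2381 uV/sqrt(Hz)


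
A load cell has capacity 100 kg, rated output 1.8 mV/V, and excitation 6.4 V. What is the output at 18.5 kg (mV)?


Vout = rated_output * Vex * (load / capacity).
Vout = 1.8 * 6.4 * (18.5 / 100)
Vout = 1.8 * 6.4 * 0.185
Vout = 2.131 mV

2.131 mV


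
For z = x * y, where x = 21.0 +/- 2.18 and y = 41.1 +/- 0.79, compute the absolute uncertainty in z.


For a product z = x*y, the relative uncertainty is:
uz/z = sqrt((ux/x)^2 + (uy/y)^2)
Relative uncertainties: ux/x = 2.18/21.0 = 0.10381
uy/y = 0.79/41.1 = 0.019221
z = 21.0 * 41.1 = 863.1
uz = 863.1 * sqrt(0.10381^2 + 0.019221^2) = 91.121

91.121


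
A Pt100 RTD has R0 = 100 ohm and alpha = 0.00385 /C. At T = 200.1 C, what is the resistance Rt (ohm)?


The RTD equation: Rt = R0 * (1 + alpha * T).
Rt = 100 * (1 + 0.00385 * 200.1)
Rt = 100 * (1 + 0.770385)
Rt = 100 * 1.770385
Rt = 177.038 ohm

177.038 ohm


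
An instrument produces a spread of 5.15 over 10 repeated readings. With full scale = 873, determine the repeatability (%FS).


Repeatability = (spread / full scale) * 100%.
R = (5.15 / 873) * 100
R = 0.59 %FS

0.59 %FS


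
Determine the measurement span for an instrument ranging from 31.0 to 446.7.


Span = upper range - lower range.
Span = 446.7 - (31.0)
Span = 415.7

415.7


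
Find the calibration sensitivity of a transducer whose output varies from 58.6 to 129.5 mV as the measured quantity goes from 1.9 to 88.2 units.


Sensitivity = (y2 - y1) / (x2 - x1).
S = (129.5 - 58.6) / (88.2 - 1.9)
S = 70.9 / 86.3
S = 0.8216 mV/unit

0.8216 mV/unit


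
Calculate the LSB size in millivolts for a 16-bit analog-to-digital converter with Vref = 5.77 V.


The resolution (LSB) of an ADC is Vref / 2^n.
LSB = 5.77 / 2^16
LSB = 5.77 / 65536
LSB = 8.804e-05 V = 0.08804321 mV

0.08804321 mV


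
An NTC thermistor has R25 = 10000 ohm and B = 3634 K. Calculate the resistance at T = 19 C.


NTC thermistor equation: Rt = R25 * exp(B * (1/T - 1/T25)).
T in Kelvin: 292.15 K, T25 = 298.15 K
1/T - 1/T25 = 1/292.15 - 1/298.15 = 6.888e-05
B * (1/T - 1/T25) = 3634 * 6.888e-05 = 0.2503
Rt = 10000 * exp(0.2503) = 12844.4 ohm

12844.4 ohm


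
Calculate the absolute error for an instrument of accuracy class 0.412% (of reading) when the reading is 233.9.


Absolute error = (accuracy% / 100) * reading.
Error = (0.412 / 100) * 233.9
Error = 0.00412 * 233.9
Error = 0.9637

0.9637


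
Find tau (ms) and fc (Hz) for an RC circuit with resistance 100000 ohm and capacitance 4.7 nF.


Time constant: tau = R * C.
tau = 100000 * 4.70e-09 = 0.00047 s
tau = 0.47 ms
Cutoff frequency: fc = 1 / (2*pi*R*C).
fc = 1 / (2*pi*0.00047) = 338.63 Hz

tau = 0.47 ms, fc = 338.63 Hz


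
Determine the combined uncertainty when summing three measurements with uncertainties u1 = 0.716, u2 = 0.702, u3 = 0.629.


For a sum of independent quantities, uc = sqrt(u1^2 + u2^2 + u3^2).
uc = sqrt(0.716^2 + 0.702^2 + 0.629^2)
uc = sqrt(0.512656 + 0.492804 + 0.395641)
uc = 1.1837

1.1837


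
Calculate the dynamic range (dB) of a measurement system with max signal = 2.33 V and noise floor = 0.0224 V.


Dynamic range = 20 * log10(Vmax / Vnoise).
DR = 20 * log10(2.33 / 0.0224)
DR = 20 * log10(104.02)
DR = 40.34 dB

40.34 dB


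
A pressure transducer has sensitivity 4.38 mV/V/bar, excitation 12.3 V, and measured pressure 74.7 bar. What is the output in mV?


Output = sensitivity * Vex * P.
Vout = 4.38 * 12.3 * 74.7
Vout = 53.874 * 74.7
Vout = 4024.39 mV

4024.39 mV


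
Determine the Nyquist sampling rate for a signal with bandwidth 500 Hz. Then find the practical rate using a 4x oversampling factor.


By Nyquist theorem, fs_min = 2 * fmax.
fs_min = 2 * 500 = 1000 Hz
Practical rate = 4 * fs_min = 4 * 1000 = 4000 Hz

fs_min = 1000 Hz, fs_practical = 4000 Hz


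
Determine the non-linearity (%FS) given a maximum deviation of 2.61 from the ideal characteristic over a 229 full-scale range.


Linearity error = (max deviation / full scale) * 100%.
Linearity = (2.61 / 229) * 100
Linearity = 1.14 %FS

1.14 %FS


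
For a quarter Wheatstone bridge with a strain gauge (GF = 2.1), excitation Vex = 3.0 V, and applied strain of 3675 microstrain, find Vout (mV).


Quarter bridge output: Vout = (GF * epsilon * Vex) / 4.
Vout = (2.1 * 3675e-6 * 3.0) / 4
Vout = 0.0231525 / 4 V
Vout = 0.00578812 V = 5.7881 mV

5.7881 mV


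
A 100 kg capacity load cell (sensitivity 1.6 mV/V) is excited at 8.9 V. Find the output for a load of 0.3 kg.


Vout = rated_output * Vex * (load / capacity).
Vout = 1.6 * 8.9 * (0.3 / 100)
Vout = 1.6 * 8.9 * 0.003
Vout = 0.043 mV

0.043 mV


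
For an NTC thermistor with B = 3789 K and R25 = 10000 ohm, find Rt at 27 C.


NTC thermistor equation: Rt = R25 * exp(B * (1/T - 1/T25)).
T in Kelvin: 300.15 K, T25 = 298.15 K
1/T - 1/T25 = 1/300.15 - 1/298.15 = -2.235e-05
B * (1/T - 1/T25) = 3789 * -2.235e-05 = -0.0847
Rt = 10000 * exp(-0.0847) = 9188.1 ohm

9188.1 ohm


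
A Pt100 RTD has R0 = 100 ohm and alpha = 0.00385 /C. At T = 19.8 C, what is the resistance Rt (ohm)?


The RTD equation: Rt = R0 * (1 + alpha * T).
Rt = 100 * (1 + 0.00385 * 19.8)
Rt = 100 * (1 + 0.07623)
Rt = 100 * 1.07623
Rt = 107.623 ohm

107.623 ohm


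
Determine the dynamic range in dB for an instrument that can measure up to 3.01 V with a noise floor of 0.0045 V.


Dynamic range = 20 * log10(Vmax / Vnoise).
DR = 20 * log10(3.01 / 0.0045)
DR = 20 * log10(668.89)
DR = 56.51 dB

56.51 dB


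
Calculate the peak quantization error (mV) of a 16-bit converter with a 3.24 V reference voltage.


The maximum quantization error is +/- LSB/2.
LSB = Vref / 2^n = 3.24 / 65536 = 4.944e-05 V
Max error = LSB / 2 = 4.944e-05 / 2 = 2.472e-05 V
Max error = 0.0247 mV

0.0247 mV


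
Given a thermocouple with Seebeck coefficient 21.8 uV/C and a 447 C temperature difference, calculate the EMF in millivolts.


The thermocouple output V = sensitivity * dT.
V = 21.8 uV/C * 447 C
V = 9744.6 uV
V = 9.745 mV

9.745 mV


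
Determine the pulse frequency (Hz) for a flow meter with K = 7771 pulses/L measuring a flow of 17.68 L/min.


Frequency = K * Q / 60 (converting L/min to L/s).
f = 7771 * 17.68 / 60
f = 137391.28 / 60
f = 2289.85 Hz

2289.85 Hz


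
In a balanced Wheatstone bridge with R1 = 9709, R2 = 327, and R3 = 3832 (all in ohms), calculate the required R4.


At balance: R1*R4 = R2*R3, so R4 = R2*R3/R1.
R4 = 327 * 3832 / 9709
R4 = 1253064 / 9709
R4 = 129.06 ohm

129.06 ohm


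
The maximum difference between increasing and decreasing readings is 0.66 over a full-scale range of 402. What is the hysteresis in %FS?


Hysteresis = (max difference / full scale) * 100%.
H = (0.66 / 402) * 100
H = 0.164 %FS

0.164 %FS


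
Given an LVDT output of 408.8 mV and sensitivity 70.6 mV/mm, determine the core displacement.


Displacement = Vout / sensitivity.
d = 408.8 / 70.6
d = 5.79 mm

5.79 mm


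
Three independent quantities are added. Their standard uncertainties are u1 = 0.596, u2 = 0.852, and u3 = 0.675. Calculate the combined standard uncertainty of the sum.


For a sum of independent quantities, uc = sqrt(u1^2 + u2^2 + u3^2).
uc = sqrt(0.596^2 + 0.852^2 + 0.675^2)
uc = sqrt(0.355216 + 0.725904 + 0.455625)
uc = 1.2397

1.2397


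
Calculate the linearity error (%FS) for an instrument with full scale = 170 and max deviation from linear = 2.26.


Linearity error = (max deviation / full scale) * 100%.
Linearity = (2.26 / 170) * 100
Linearity = 1.329 %FS

1.329 %FS


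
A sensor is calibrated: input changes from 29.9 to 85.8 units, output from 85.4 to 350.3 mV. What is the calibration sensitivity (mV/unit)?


Sensitivity = (y2 - y1) / (x2 - x1).
S = (350.3 - 85.4) / (85.8 - 29.9)
S = 264.9 / 55.9
S = 4.7388 mV/unit

4.7388 mV/unit


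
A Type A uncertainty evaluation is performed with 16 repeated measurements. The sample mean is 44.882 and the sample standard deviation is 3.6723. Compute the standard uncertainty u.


The standard uncertainty for Type A evaluation is u = s / sqrt(n).
u = 3.6723 / sqrt(16)
u = 3.6723 / 4.0
u = 0.9181

0.9181


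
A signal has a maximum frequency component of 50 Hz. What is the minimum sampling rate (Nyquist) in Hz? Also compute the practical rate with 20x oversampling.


By Nyquist theorem, fs_min = 2 * fmax.
fs_min = 2 * 50 = 100 Hz
Practical rate = 20 * fs_min = 20 * 100 = 2000 Hz

fs_min = 100 Hz, fs_practical = 2000 Hz


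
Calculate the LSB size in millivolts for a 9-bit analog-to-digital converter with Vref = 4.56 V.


The resolution (LSB) of an ADC is Vref / 2^n.
LSB = 4.56 / 2^9
LSB = 4.56 / 512
LSB = 0.00890625 V = 8.90625 mV

8.90625 mV


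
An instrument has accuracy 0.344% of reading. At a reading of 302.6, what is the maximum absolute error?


Absolute error = (accuracy% / 100) * reading.
Error = (0.344 / 100) * 302.6
Error = 0.00344 * 302.6
Error = 1.0409

1.0409


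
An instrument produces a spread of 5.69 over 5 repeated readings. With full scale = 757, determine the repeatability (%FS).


Repeatability = (spread / full scale) * 100%.
R = (5.69 / 757) * 100
R = 0.752 %FS

0.752 %FS


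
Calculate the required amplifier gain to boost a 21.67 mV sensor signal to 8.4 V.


Gain = Vout / Vin (converting to same units).
G = 8.4 V / 21.67 mV
G = 8400.0 mV / 21.67 mV
G = 387.63

387.63


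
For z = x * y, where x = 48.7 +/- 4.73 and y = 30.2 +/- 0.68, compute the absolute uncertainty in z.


For a product z = x*y, the relative uncertainty is:
uz/z = sqrt((ux/x)^2 + (uy/y)^2)
Relative uncertainties: ux/x = 4.73/48.7 = 0.097125
uy/y = 0.68/30.2 = 0.022517
z = 48.7 * 30.2 = 1470.7
uz = 1470.7 * sqrt(0.097125^2 + 0.022517^2) = 146.634

146.634


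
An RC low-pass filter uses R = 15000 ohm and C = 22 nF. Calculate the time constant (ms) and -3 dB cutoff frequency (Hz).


Time constant: tau = R * C.
tau = 15000 * 2.20e-08 = 0.00033 s
tau = 0.33 ms
Cutoff frequency: fc = 1 / (2*pi*R*C).
fc = 1 / (2*pi*0.00033) = 482.29 Hz

tau = 0.33 ms, fc = 482.29 Hz


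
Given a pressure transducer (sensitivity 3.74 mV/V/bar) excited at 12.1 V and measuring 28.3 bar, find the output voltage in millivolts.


Output = sensitivity * Vex * P.
Vout = 3.74 * 12.1 * 28.3
Vout = 45.254 * 28.3
Vout = 1280.69 mV

1280.69 mV


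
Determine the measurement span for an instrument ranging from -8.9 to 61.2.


Span = upper range - lower range.
Span = 61.2 - (-8.9)
Span = 70.1

70.1


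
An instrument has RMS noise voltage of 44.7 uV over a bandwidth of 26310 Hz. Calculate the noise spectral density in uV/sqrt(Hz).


Noise spectral density = Vrms / sqrt(BW).
NSD = 44.7 / sqrt(26310)
NSD = 44.7 / 162.2036
NSD = 0.2756 uV/sqrt(Hz)

0.2756 uV/sqrt(Hz)


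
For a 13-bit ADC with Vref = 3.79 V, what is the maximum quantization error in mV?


The maximum quantization error is +/- LSB/2.
LSB = Vref / 2^n = 3.79 / 8192 = 0.00046265 V
Max error = LSB / 2 = 0.00046265 / 2 = 0.00023132 V
Max error = 0.2313 mV

0.2313 mV


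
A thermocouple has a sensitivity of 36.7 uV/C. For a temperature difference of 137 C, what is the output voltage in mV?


The thermocouple output V = sensitivity * dT.
V = 36.7 uV/C * 137 C
V = 5027.9 uV
V = 5.028 mV

5.028 mV


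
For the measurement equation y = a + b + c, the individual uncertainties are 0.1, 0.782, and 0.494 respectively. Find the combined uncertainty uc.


For a sum of independent quantities, uc = sqrt(u1^2 + u2^2 + u3^2).
uc = sqrt(0.1^2 + 0.782^2 + 0.494^2)
uc = sqrt(0.01 + 0.611524 + 0.244036)
uc = 0.9304

0.9304


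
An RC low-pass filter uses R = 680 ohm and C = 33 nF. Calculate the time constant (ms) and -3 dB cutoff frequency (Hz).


Time constant: tau = R * C.
tau = 680 * 3.30e-08 = 2.244e-05 s
tau = 0.0224 ms
Cutoff frequency: fc = 1 / (2*pi*R*C).
fc = 1 / (2*pi*2.244e-05) = 7092.47 Hz

tau = 0.0224 ms, fc = 7092.47 Hz


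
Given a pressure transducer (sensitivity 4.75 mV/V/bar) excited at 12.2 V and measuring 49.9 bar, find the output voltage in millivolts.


Output = sensitivity * Vex * P.
Vout = 4.75 * 12.2 * 49.9
Vout = 57.95 * 49.9
Vout = 2891.7 mV

2891.7 mV


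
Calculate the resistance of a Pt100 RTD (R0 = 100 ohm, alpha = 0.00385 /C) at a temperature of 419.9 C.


The RTD equation: Rt = R0 * (1 + alpha * T).
Rt = 100 * (1 + 0.00385 * 419.9)
Rt = 100 * (1 + 1.616615)
Rt = 100 * 2.616615
Rt = 261.661 ohm

261.661 ohm


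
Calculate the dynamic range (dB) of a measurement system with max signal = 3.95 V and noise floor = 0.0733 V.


Dynamic range = 20 * log10(Vmax / Vnoise).
DR = 20 * log10(3.95 / 0.0733)
DR = 20 * log10(53.89)
DR = 34.63 dB

34.63 dB


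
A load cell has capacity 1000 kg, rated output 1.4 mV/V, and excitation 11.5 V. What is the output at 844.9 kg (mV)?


Vout = rated_output * Vex * (load / capacity).
Vout = 1.4 * 11.5 * (844.9 / 1000)
Vout = 1.4 * 11.5 * 0.8449
Vout = 13.603 mV

13.603 mV


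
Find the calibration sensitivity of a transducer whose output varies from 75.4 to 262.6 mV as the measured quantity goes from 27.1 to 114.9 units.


Sensitivity = (y2 - y1) / (x2 - x1).
S = (262.6 - 75.4) / (114.9 - 27.1)
S = 187.2 / 87.8
S = 2.1321 mV/unit

2.1321 mV/unit


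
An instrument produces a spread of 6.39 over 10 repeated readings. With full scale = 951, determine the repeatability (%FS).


Repeatability = (spread / full scale) * 100%.
R = (6.39 / 951) * 100
R = 0.672 %FS

0.672 %FS


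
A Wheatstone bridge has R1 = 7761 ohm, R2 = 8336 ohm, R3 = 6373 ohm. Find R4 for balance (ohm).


At balance: R1*R4 = R2*R3, so R4 = R2*R3/R1.
R4 = 8336 * 6373 / 7761
R4 = 53125328 / 7761
R4 = 6845.17 ohm

6845.17 ohm


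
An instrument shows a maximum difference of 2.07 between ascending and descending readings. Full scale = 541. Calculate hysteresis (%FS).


Hysteresis = (max difference / full scale) * 100%.
H = (2.07 / 541) * 100
H = 0.383 %FS

0.383 %FS


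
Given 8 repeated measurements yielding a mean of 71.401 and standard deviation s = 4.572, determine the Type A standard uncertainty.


The standard uncertainty for Type A evaluation is u = s / sqrt(n).
u = 4.572 / sqrt(8)
u = 4.572 / 2.8284
u = 1.6164

1.6164


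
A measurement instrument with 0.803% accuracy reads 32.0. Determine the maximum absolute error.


Absolute error = (accuracy% / 100) * reading.
Error = (0.803 / 100) * 32.0
Error = 0.00803 * 32.0
Error = 0.257

0.257


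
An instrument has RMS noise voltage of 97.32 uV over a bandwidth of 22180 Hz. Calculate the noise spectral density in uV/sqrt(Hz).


Noise spectral density = Vrms / sqrt(BW).
NSD = 97.32 / sqrt(22180)
NSD = 97.32 / 148.9295
NSD = 0.6535 uV/sqrt(Hz)

0.6535 uV/sqrt(Hz)


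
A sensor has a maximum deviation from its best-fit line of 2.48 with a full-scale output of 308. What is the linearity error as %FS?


Linearity error = (max deviation / full scale) * 100%.
Linearity = (2.48 / 308) * 100
Linearity = 0.805 %FS

0.805 %FS


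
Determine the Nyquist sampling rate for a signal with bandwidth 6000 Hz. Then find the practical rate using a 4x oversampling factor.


By Nyquist theorem, fs_min = 2 * fmax.
fs_min = 2 * 6000 = 12000 Hz
Practical rate = 4 * fs_min = 4 * 12000 = 48000 Hz

fs_min = 12000 Hz, fs_practical = 48000 Hz


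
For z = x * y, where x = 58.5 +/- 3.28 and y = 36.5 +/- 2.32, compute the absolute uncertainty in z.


For a product z = x*y, the relative uncertainty is:
uz/z = sqrt((ux/x)^2 + (uy/y)^2)
Relative uncertainties: ux/x = 3.28/58.5 = 0.056068
uy/y = 2.32/36.5 = 0.063562
z = 58.5 * 36.5 = 2135.2
uz = 2135.2 * sqrt(0.056068^2 + 0.063562^2) = 180.977

180.977


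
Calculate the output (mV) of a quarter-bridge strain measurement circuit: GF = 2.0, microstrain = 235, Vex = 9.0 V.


Quarter bridge output: Vout = (GF * epsilon * Vex) / 4.
Vout = (2.0 * 235e-6 * 9.0) / 4
Vout = 0.00423 / 4 V
Vout = 0.0010575 V = 1.0575 mV

1.0575 mV


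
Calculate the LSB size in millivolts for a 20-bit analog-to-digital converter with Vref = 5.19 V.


The resolution (LSB) of an ADC is Vref / 2^n.
LSB = 5.19 / 2^20
LSB = 5.19 / 1048576
LSB = 4.95e-06 V = 0.00494957 mV

0.00494957 mV


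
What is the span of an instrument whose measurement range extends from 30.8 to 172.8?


Span = upper range - lower range.
Span = 172.8 - (30.8)
Span = 142.0

142.0


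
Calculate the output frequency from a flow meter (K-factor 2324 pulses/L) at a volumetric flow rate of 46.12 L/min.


Frequency = K * Q / 60 (converting L/min to L/s).
f = 2324 * 46.12 / 60
f = 107182.88 / 60
f = 1786.38 Hz

1786.38 Hz


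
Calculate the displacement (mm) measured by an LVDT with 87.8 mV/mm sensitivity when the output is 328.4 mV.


Displacement = Vout / sensitivity.
d = 328.4 / 87.8
d = 3.74 mm

3.74 mm


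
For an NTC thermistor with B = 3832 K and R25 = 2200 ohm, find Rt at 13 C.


NTC thermistor equation: Rt = R25 * exp(B * (1/T - 1/T25)).
T in Kelvin: 286.15 K, T25 = 298.15 K
1/T - 1/T25 = 1/286.15 - 1/298.15 = 0.00014065
B * (1/T - 1/T25) = 3832 * 0.00014065 = 0.539
Rt = 2200 * exp(0.539) = 3771.4 ohm

3771.4 ohm


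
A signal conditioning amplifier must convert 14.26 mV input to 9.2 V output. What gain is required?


Gain = Vout / Vin (converting to same units).
G = 9.2 V / 14.26 mV
G = 9200.0 mV / 14.26 mV
G = 645.16

645.16


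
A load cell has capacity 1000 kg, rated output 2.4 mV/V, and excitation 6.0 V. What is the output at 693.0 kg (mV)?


Vout = rated_output * Vex * (load / capacity).
Vout = 2.4 * 6.0 * (693.0 / 1000)
Vout = 2.4 * 6.0 * 0.693
Vout = 9.979 mV

9.979 mV


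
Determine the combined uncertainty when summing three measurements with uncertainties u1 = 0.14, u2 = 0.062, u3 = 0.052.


For a sum of independent quantities, uc = sqrt(u1^2 + u2^2 + u3^2).
uc = sqrt(0.14^2 + 0.062^2 + 0.052^2)
uc = sqrt(0.0196 + 0.003844 + 0.002704)
uc = 0.1617

0.1617


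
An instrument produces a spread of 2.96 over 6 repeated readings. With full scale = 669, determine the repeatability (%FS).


Repeatability = (spread / full scale) * 100%.
R = (2.96 / 669) * 100
R = 0.442 %FS

0.442 %FS


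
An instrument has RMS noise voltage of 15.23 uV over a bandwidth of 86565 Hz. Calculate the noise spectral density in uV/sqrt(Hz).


Noise spectral density = Vrms / sqrt(BW).
NSD = 15.23 / sqrt(86565)
NSD = 15.23 / 294.2193
NSD = 0.0518 uV/sqrt(Hz)

0.0518 uV/sqrt(Hz)


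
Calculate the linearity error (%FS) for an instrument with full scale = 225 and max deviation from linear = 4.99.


Linearity error = (max deviation / full scale) * 100%.
Linearity = (4.99 / 225) * 100
Linearity = 2.218 %FS

2.218 %FS


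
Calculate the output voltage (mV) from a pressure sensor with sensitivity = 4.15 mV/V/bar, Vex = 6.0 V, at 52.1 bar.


Output = sensitivity * Vex * P.
Vout = 4.15 * 6.0 * 52.1
Vout = 24.9 * 52.1
Vout = 1297.29 mV

1297.29 mV


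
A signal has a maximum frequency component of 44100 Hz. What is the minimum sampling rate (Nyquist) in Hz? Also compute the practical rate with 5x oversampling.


By Nyquist theorem, fs_min = 2 * fmax.
fs_min = 2 * 44100 = 88200 Hz
Practical rate = 5 * fs_min = 5 * 88200 = 441000 Hz

fs_min = 88200 Hz, fs_practical = 441000 Hz


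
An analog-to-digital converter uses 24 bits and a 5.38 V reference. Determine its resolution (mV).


The resolution (LSB) of an ADC is Vref / 2^n.
LSB = 5.38 / 2^24
LSB = 5.38 / 16777216
LSB = 3.2e-07 V = 0.00032067 mV

0.00032067 mV


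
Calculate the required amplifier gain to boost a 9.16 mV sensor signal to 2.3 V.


Gain = Vout / Vin (converting to same units).
G = 2.3 V / 9.16 mV
G = 2300.0 mV / 9.16 mV
G = 251.09

251.09


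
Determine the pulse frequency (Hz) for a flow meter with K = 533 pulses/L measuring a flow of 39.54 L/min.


Frequency = K * Q / 60 (converting L/min to L/s).
f = 533 * 39.54 / 60
f = 21074.82 / 60
f = 351.25 Hz

351.25 Hz
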